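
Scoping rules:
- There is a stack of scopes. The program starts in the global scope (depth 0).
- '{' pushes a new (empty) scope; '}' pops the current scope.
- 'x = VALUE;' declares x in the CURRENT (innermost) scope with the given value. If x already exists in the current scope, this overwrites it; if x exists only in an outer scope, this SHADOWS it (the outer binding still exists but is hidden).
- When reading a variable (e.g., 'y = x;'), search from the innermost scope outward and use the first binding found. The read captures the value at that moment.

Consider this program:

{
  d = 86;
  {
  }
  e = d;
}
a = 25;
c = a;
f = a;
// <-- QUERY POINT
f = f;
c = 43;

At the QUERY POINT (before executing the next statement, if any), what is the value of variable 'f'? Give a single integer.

Answer: 25

Derivation:
Step 1: enter scope (depth=1)
Step 2: declare d=86 at depth 1
Step 3: enter scope (depth=2)
Step 4: exit scope (depth=1)
Step 5: declare e=(read d)=86 at depth 1
Step 6: exit scope (depth=0)
Step 7: declare a=25 at depth 0
Step 8: declare c=(read a)=25 at depth 0
Step 9: declare f=(read a)=25 at depth 0
Visible at query point: a=25 c=25 f=25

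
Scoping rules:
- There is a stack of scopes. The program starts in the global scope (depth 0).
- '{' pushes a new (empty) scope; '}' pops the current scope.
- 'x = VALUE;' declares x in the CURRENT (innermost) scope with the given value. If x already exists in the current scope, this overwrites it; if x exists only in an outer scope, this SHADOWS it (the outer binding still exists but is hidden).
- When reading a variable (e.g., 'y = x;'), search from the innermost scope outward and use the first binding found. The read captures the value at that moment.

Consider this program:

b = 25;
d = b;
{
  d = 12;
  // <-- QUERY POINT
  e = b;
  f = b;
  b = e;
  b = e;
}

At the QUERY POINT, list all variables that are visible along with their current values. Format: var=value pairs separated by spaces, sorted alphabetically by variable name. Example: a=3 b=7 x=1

Step 1: declare b=25 at depth 0
Step 2: declare d=(read b)=25 at depth 0
Step 3: enter scope (depth=1)
Step 4: declare d=12 at depth 1
Visible at query point: b=25 d=12

Answer: b=25 d=12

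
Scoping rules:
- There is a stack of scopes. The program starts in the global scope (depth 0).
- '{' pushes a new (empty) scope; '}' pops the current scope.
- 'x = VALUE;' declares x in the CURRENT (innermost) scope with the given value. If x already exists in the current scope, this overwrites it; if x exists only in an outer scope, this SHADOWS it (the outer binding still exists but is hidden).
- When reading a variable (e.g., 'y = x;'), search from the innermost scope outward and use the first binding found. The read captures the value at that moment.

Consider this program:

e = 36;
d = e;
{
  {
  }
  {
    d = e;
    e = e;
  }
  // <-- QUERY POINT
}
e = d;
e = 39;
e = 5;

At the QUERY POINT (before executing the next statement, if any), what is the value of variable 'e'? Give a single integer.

Step 1: declare e=36 at depth 0
Step 2: declare d=(read e)=36 at depth 0
Step 3: enter scope (depth=1)
Step 4: enter scope (depth=2)
Step 5: exit scope (depth=1)
Step 6: enter scope (depth=2)
Step 7: declare d=(read e)=36 at depth 2
Step 8: declare e=(read e)=36 at depth 2
Step 9: exit scope (depth=1)
Visible at query point: d=36 e=36

Answer: 36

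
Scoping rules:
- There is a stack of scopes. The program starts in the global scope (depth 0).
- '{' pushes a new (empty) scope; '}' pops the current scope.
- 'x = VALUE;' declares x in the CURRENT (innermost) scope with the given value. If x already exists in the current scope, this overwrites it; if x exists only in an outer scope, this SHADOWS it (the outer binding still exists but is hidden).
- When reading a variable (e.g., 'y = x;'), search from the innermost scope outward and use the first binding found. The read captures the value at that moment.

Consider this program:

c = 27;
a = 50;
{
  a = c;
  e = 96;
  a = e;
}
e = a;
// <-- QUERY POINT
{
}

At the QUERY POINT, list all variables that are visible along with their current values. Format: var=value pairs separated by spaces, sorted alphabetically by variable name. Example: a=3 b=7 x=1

Answer: a=50 c=27 e=50

Derivation:
Step 1: declare c=27 at depth 0
Step 2: declare a=50 at depth 0
Step 3: enter scope (depth=1)
Step 4: declare a=(read c)=27 at depth 1
Step 5: declare e=96 at depth 1
Step 6: declare a=(read e)=96 at depth 1
Step 7: exit scope (depth=0)
Step 8: declare e=(read a)=50 at depth 0
Visible at query point: a=50 c=27 e=50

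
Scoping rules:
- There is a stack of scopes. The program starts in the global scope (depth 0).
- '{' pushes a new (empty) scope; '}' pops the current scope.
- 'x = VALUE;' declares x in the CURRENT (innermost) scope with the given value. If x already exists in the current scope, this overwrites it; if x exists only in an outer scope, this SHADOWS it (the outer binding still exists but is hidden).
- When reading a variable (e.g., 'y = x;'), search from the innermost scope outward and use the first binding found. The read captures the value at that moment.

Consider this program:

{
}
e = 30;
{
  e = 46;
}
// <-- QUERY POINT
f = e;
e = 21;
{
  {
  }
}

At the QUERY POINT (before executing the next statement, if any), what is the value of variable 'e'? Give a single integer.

Step 1: enter scope (depth=1)
Step 2: exit scope (depth=0)
Step 3: declare e=30 at depth 0
Step 4: enter scope (depth=1)
Step 5: declare e=46 at depth 1
Step 6: exit scope (depth=0)
Visible at query point: e=30

Answer: 30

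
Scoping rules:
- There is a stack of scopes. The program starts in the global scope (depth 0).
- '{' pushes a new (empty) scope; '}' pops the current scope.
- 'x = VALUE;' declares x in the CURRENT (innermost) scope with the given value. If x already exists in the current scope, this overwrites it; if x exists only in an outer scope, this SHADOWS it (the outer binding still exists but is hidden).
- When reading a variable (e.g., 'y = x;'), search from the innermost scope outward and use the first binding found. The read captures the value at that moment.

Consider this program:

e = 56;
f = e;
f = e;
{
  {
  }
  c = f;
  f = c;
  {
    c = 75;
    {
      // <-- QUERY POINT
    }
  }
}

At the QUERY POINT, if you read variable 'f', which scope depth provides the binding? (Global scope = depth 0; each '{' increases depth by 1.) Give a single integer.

Answer: 1

Derivation:
Step 1: declare e=56 at depth 0
Step 2: declare f=(read e)=56 at depth 0
Step 3: declare f=(read e)=56 at depth 0
Step 4: enter scope (depth=1)
Step 5: enter scope (depth=2)
Step 6: exit scope (depth=1)
Step 7: declare c=(read f)=56 at depth 1
Step 8: declare f=(read c)=56 at depth 1
Step 9: enter scope (depth=2)
Step 10: declare c=75 at depth 2
Step 11: enter scope (depth=3)
Visible at query point: c=75 e=56 f=56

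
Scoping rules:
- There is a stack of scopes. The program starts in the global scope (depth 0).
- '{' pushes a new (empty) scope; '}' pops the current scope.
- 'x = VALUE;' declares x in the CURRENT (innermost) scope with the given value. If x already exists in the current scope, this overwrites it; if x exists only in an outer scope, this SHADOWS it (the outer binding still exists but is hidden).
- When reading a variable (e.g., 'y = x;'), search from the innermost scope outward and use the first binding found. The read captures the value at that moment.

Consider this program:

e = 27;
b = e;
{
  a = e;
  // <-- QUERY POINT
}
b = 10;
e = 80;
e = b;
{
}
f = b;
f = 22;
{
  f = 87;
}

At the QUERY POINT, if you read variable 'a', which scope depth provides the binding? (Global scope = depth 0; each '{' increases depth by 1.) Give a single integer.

Step 1: declare e=27 at depth 0
Step 2: declare b=(read e)=27 at depth 0
Step 3: enter scope (depth=1)
Step 4: declare a=(read e)=27 at depth 1
Visible at query point: a=27 b=27 e=27

Answer: 1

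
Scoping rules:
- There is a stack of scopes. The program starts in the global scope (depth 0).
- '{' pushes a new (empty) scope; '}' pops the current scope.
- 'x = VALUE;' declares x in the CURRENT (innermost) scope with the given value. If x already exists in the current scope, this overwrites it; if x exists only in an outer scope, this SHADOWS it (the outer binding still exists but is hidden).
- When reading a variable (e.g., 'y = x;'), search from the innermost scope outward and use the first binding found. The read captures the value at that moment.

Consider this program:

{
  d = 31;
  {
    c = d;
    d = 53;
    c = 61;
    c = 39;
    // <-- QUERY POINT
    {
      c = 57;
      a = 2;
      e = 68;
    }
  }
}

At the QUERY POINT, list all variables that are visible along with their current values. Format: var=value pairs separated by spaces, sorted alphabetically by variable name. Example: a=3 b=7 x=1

Step 1: enter scope (depth=1)
Step 2: declare d=31 at depth 1
Step 3: enter scope (depth=2)
Step 4: declare c=(read d)=31 at depth 2
Step 5: declare d=53 at depth 2
Step 6: declare c=61 at depth 2
Step 7: declare c=39 at depth 2
Visible at query point: c=39 d=53

Answer: c=39 d=53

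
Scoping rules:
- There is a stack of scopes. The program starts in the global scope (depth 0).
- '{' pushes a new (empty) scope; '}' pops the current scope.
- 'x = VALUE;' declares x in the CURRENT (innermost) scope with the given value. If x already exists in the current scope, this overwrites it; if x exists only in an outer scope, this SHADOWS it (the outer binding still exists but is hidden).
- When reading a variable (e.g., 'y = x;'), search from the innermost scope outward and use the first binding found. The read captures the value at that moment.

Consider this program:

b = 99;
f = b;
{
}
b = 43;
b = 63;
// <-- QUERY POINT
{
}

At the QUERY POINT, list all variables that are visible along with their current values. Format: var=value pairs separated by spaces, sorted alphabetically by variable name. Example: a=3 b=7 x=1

Answer: b=63 f=99

Derivation:
Step 1: declare b=99 at depth 0
Step 2: declare f=(read b)=99 at depth 0
Step 3: enter scope (depth=1)
Step 4: exit scope (depth=0)
Step 5: declare b=43 at depth 0
Step 6: declare b=63 at depth 0
Visible at query point: b=63 f=99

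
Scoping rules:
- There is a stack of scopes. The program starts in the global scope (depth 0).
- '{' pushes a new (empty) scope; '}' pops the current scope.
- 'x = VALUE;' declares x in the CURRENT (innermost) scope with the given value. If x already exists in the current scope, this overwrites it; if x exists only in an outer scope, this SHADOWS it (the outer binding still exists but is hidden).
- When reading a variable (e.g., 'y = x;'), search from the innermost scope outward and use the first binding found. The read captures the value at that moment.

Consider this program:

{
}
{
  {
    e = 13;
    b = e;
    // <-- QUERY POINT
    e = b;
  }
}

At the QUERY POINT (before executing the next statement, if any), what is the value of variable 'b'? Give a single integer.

Answer: 13

Derivation:
Step 1: enter scope (depth=1)
Step 2: exit scope (depth=0)
Step 3: enter scope (depth=1)
Step 4: enter scope (depth=2)
Step 5: declare e=13 at depth 2
Step 6: declare b=(read e)=13 at depth 2
Visible at query point: b=13 e=13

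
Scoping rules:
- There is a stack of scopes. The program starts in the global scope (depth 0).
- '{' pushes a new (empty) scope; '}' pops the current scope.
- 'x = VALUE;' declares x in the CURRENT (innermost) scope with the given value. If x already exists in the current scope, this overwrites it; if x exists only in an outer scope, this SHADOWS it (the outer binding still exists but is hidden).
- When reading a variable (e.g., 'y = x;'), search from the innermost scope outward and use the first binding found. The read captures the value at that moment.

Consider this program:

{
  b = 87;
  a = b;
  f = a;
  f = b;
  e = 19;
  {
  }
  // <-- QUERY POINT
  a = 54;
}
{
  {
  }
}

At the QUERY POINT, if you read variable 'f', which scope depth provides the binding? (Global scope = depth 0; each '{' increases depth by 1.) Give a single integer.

Step 1: enter scope (depth=1)
Step 2: declare b=87 at depth 1
Step 3: declare a=(read b)=87 at depth 1
Step 4: declare f=(read a)=87 at depth 1
Step 5: declare f=(read b)=87 at depth 1
Step 6: declare e=19 at depth 1
Step 7: enter scope (depth=2)
Step 8: exit scope (depth=1)
Visible at query point: a=87 b=87 e=19 f=87

Answer: 1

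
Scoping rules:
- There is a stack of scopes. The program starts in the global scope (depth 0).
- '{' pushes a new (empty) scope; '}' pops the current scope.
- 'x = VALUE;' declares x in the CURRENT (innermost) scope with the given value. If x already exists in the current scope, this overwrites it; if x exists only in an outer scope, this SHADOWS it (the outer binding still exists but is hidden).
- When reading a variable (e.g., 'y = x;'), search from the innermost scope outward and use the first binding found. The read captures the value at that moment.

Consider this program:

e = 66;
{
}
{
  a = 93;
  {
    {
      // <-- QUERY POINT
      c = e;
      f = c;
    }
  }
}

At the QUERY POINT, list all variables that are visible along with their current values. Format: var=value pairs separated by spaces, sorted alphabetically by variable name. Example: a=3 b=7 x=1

Step 1: declare e=66 at depth 0
Step 2: enter scope (depth=1)
Step 3: exit scope (depth=0)
Step 4: enter scope (depth=1)
Step 5: declare a=93 at depth 1
Step 6: enter scope (depth=2)
Step 7: enter scope (depth=3)
Visible at query point: a=93 e=66

Answer: a=93 e=66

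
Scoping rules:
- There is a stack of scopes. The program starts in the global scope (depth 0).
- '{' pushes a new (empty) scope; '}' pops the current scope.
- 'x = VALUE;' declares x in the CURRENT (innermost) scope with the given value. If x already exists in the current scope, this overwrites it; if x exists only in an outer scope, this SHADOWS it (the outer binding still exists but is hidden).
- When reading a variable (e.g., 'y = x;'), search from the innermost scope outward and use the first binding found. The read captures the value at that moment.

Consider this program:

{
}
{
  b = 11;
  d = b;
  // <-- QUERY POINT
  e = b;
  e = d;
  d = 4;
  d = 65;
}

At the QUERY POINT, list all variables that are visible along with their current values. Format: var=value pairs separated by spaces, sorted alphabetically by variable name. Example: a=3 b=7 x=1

Answer: b=11 d=11

Derivation:
Step 1: enter scope (depth=1)
Step 2: exit scope (depth=0)
Step 3: enter scope (depth=1)
Step 4: declare b=11 at depth 1
Step 5: declare d=(read b)=11 at depth 1
Visible at query point: b=11 d=11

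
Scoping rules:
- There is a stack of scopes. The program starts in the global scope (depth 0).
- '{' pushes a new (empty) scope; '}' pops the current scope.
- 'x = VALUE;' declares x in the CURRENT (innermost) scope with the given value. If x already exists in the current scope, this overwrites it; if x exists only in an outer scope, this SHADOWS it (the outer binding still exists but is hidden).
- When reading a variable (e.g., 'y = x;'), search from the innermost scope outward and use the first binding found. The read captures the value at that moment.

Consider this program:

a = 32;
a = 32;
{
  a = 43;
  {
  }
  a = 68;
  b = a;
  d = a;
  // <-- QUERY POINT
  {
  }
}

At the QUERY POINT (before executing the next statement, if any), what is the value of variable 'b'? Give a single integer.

Step 1: declare a=32 at depth 0
Step 2: declare a=32 at depth 0
Step 3: enter scope (depth=1)
Step 4: declare a=43 at depth 1
Step 5: enter scope (depth=2)
Step 6: exit scope (depth=1)
Step 7: declare a=68 at depth 1
Step 8: declare b=(read a)=68 at depth 1
Step 9: declare d=(read a)=68 at depth 1
Visible at query point: a=68 b=68 d=68

Answer: 68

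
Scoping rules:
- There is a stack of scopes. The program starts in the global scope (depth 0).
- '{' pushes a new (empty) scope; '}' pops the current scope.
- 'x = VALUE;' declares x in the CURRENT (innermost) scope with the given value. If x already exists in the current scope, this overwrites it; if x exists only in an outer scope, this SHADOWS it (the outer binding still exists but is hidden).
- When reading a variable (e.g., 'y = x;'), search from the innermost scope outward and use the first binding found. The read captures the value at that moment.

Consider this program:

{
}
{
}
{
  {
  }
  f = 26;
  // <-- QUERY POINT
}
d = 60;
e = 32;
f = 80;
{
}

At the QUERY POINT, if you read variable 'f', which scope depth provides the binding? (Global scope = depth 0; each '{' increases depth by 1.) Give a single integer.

Answer: 1

Derivation:
Step 1: enter scope (depth=1)
Step 2: exit scope (depth=0)
Step 3: enter scope (depth=1)
Step 4: exit scope (depth=0)
Step 5: enter scope (depth=1)
Step 6: enter scope (depth=2)
Step 7: exit scope (depth=1)
Step 8: declare f=26 at depth 1
Visible at query point: f=26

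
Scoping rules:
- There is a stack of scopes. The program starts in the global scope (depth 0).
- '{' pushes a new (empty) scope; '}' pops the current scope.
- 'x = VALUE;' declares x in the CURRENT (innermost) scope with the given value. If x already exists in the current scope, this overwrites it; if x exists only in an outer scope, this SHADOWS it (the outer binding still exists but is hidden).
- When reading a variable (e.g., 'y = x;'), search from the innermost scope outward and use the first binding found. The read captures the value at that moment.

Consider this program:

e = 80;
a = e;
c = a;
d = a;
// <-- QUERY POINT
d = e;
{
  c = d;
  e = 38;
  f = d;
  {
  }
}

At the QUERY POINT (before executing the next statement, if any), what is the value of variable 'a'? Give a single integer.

Step 1: declare e=80 at depth 0
Step 2: declare a=(read e)=80 at depth 0
Step 3: declare c=(read a)=80 at depth 0
Step 4: declare d=(read a)=80 at depth 0
Visible at query point: a=80 c=80 d=80 e=80

Answer: 80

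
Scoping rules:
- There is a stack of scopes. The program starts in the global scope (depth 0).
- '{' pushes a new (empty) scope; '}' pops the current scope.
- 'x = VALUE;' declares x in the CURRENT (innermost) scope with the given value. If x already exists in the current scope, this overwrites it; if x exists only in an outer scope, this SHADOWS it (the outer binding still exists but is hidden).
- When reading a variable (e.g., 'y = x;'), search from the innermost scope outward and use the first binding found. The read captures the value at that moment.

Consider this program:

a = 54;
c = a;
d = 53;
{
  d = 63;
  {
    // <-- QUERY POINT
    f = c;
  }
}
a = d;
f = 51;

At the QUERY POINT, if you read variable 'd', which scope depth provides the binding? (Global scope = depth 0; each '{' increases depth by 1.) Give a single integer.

Answer: 1

Derivation:
Step 1: declare a=54 at depth 0
Step 2: declare c=(read a)=54 at depth 0
Step 3: declare d=53 at depth 0
Step 4: enter scope (depth=1)
Step 5: declare d=63 at depth 1
Step 6: enter scope (depth=2)
Visible at query point: a=54 c=54 d=63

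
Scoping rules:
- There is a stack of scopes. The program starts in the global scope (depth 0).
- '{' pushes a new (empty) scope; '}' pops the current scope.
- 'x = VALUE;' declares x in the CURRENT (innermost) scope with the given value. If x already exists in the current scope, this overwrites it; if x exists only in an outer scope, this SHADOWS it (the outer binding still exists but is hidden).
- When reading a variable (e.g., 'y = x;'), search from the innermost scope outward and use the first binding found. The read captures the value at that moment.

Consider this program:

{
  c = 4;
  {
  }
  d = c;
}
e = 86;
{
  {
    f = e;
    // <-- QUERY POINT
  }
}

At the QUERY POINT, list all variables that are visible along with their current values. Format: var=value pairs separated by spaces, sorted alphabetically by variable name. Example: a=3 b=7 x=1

Answer: e=86 f=86

Derivation:
Step 1: enter scope (depth=1)
Step 2: declare c=4 at depth 1
Step 3: enter scope (depth=2)
Step 4: exit scope (depth=1)
Step 5: declare d=(read c)=4 at depth 1
Step 6: exit scope (depth=0)
Step 7: declare e=86 at depth 0
Step 8: enter scope (depth=1)
Step 9: enter scope (depth=2)
Step 10: declare f=(read e)=86 at depth 2
Visible at query point: e=86 f=86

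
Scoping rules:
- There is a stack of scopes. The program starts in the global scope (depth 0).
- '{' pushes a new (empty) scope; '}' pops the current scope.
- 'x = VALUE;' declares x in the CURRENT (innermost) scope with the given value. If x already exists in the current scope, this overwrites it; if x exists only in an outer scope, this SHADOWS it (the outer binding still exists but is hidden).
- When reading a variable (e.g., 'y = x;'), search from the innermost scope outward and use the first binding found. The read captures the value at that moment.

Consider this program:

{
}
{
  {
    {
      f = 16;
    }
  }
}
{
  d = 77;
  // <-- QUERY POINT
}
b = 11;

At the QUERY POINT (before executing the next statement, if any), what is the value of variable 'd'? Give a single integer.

Step 1: enter scope (depth=1)
Step 2: exit scope (depth=0)
Step 3: enter scope (depth=1)
Step 4: enter scope (depth=2)
Step 5: enter scope (depth=3)
Step 6: declare f=16 at depth 3
Step 7: exit scope (depth=2)
Step 8: exit scope (depth=1)
Step 9: exit scope (depth=0)
Step 10: enter scope (depth=1)
Step 11: declare d=77 at depth 1
Visible at query point: d=77

Answer: 77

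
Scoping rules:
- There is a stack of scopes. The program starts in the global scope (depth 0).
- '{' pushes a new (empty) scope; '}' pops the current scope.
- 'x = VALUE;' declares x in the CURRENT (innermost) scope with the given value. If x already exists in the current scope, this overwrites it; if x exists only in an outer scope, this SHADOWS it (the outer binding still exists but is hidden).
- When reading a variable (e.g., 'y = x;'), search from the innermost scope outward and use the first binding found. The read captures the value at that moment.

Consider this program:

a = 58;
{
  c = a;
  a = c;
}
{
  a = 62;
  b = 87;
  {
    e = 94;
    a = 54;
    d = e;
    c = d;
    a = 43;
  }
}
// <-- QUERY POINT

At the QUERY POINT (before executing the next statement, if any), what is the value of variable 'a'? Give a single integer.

Answer: 58

Derivation:
Step 1: declare a=58 at depth 0
Step 2: enter scope (depth=1)
Step 3: declare c=(read a)=58 at depth 1
Step 4: declare a=(read c)=58 at depth 1
Step 5: exit scope (depth=0)
Step 6: enter scope (depth=1)
Step 7: declare a=62 at depth 1
Step 8: declare b=87 at depth 1
Step 9: enter scope (depth=2)
Step 10: declare e=94 at depth 2
Step 11: declare a=54 at depth 2
Step 12: declare d=(read e)=94 at depth 2
Step 13: declare c=(read d)=94 at depth 2
Step 14: declare a=43 at depth 2
Step 15: exit scope (depth=1)
Step 16: exit scope (depth=0)
Visible at query point: a=58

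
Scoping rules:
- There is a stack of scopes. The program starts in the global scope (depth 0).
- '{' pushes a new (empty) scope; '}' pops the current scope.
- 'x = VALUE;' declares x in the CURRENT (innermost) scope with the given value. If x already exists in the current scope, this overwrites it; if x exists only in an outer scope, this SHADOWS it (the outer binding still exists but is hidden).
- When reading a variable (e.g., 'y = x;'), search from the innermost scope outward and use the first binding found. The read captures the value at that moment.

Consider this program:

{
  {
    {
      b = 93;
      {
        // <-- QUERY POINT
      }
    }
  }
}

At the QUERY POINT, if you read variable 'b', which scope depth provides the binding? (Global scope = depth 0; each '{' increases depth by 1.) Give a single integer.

Step 1: enter scope (depth=1)
Step 2: enter scope (depth=2)
Step 3: enter scope (depth=3)
Step 4: declare b=93 at depth 3
Step 5: enter scope (depth=4)
Visible at query point: b=93

Answer: 3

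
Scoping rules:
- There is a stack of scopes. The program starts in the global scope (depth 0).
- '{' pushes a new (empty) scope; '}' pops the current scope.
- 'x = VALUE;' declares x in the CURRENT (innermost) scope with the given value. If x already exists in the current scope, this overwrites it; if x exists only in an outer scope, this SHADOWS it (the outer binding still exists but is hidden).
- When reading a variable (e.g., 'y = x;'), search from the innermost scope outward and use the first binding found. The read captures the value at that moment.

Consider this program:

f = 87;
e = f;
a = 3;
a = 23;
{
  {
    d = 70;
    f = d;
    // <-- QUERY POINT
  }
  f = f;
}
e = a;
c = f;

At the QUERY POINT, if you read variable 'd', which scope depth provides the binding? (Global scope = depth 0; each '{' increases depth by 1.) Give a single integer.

Answer: 2

Derivation:
Step 1: declare f=87 at depth 0
Step 2: declare e=(read f)=87 at depth 0
Step 3: declare a=3 at depth 0
Step 4: declare a=23 at depth 0
Step 5: enter scope (depth=1)
Step 6: enter scope (depth=2)
Step 7: declare d=70 at depth 2
Step 8: declare f=(read d)=70 at depth 2
Visible at query point: a=23 d=70 e=87 f=70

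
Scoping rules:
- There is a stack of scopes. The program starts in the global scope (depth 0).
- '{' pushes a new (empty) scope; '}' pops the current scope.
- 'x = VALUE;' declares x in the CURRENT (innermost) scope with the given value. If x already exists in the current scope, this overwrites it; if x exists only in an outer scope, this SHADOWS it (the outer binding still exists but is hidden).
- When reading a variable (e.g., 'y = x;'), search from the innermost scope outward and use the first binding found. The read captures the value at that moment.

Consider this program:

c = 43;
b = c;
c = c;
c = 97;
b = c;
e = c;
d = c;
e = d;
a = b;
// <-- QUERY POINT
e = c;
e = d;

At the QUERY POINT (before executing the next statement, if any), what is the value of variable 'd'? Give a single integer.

Step 1: declare c=43 at depth 0
Step 2: declare b=(read c)=43 at depth 0
Step 3: declare c=(read c)=43 at depth 0
Step 4: declare c=97 at depth 0
Step 5: declare b=(read c)=97 at depth 0
Step 6: declare e=(read c)=97 at depth 0
Step 7: declare d=(read c)=97 at depth 0
Step 8: declare e=(read d)=97 at depth 0
Step 9: declare a=(read b)=97 at depth 0
Visible at query point: a=97 b=97 c=97 d=97 e=97

Answer: 97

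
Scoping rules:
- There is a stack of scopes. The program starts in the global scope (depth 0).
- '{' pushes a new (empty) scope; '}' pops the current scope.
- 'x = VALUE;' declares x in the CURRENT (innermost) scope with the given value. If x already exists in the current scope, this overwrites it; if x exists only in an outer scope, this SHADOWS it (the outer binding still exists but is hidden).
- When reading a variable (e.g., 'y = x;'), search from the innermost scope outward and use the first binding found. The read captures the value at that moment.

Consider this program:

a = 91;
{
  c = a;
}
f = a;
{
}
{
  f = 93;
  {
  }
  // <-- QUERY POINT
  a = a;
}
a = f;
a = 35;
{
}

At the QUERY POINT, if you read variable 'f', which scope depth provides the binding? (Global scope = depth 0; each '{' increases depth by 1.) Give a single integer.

Answer: 1

Derivation:
Step 1: declare a=91 at depth 0
Step 2: enter scope (depth=1)
Step 3: declare c=(read a)=91 at depth 1
Step 4: exit scope (depth=0)
Step 5: declare f=(read a)=91 at depth 0
Step 6: enter scope (depth=1)
Step 7: exit scope (depth=0)
Step 8: enter scope (depth=1)
Step 9: declare f=93 at depth 1
Step 10: enter scope (depth=2)
Step 11: exit scope (depth=1)
Visible at query point: a=91 f=93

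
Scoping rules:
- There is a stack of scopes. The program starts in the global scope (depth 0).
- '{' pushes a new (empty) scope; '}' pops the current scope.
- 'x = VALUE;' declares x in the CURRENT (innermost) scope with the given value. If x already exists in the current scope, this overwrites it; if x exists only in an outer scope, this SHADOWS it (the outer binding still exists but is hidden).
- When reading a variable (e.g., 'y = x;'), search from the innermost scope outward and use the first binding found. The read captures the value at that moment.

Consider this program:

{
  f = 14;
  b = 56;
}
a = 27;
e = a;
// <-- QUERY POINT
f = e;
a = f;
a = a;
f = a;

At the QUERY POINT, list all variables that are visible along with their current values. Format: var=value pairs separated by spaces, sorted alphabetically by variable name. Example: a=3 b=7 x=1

Answer: a=27 e=27

Derivation:
Step 1: enter scope (depth=1)
Step 2: declare f=14 at depth 1
Step 3: declare b=56 at depth 1
Step 4: exit scope (depth=0)
Step 5: declare a=27 at depth 0
Step 6: declare e=(read a)=27 at depth 0
Visible at query point: a=27 e=27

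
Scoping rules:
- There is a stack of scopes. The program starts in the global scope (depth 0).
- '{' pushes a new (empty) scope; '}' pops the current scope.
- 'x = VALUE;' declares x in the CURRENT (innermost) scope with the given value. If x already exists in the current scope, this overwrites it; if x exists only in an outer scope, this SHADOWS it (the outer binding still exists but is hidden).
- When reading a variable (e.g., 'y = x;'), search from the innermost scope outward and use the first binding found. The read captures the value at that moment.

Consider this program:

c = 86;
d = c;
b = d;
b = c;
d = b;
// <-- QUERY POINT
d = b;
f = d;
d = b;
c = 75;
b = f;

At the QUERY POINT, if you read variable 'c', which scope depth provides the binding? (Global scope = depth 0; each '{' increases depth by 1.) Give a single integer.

Answer: 0

Derivation:
Step 1: declare c=86 at depth 0
Step 2: declare d=(read c)=86 at depth 0
Step 3: declare b=(read d)=86 at depth 0
Step 4: declare b=(read c)=86 at depth 0
Step 5: declare d=(read b)=86 at depth 0
Visible at query point: b=86 c=86 d=86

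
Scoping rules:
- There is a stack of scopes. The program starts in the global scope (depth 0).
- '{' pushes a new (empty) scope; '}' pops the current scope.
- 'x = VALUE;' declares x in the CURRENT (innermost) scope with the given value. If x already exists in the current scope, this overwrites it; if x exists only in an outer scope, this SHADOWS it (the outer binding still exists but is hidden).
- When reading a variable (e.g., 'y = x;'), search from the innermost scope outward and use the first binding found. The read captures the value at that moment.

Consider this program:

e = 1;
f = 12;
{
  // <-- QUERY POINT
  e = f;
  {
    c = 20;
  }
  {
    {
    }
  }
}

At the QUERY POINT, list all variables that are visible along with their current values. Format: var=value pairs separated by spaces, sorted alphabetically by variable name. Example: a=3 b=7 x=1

Step 1: declare e=1 at depth 0
Step 2: declare f=12 at depth 0
Step 3: enter scope (depth=1)
Visible at query point: e=1 f=12

Answer: e=1 f=12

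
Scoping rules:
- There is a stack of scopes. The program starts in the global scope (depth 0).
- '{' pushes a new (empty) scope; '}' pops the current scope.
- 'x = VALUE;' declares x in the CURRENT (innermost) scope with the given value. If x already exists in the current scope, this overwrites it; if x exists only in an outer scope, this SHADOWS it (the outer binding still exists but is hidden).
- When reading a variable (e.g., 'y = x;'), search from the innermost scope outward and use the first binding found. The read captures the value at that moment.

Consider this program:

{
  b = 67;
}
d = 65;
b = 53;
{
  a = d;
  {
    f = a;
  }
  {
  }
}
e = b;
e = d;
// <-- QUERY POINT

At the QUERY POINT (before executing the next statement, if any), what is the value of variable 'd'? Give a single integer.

Step 1: enter scope (depth=1)
Step 2: declare b=67 at depth 1
Step 3: exit scope (depth=0)
Step 4: declare d=65 at depth 0
Step 5: declare b=53 at depth 0
Step 6: enter scope (depth=1)
Step 7: declare a=(read d)=65 at depth 1
Step 8: enter scope (depth=2)
Step 9: declare f=(read a)=65 at depth 2
Step 10: exit scope (depth=1)
Step 11: enter scope (depth=2)
Step 12: exit scope (depth=1)
Step 13: exit scope (depth=0)
Step 14: declare e=(read b)=53 at depth 0
Step 15: declare e=(read d)=65 at depth 0
Visible at query point: b=53 d=65 e=65

Answer: 65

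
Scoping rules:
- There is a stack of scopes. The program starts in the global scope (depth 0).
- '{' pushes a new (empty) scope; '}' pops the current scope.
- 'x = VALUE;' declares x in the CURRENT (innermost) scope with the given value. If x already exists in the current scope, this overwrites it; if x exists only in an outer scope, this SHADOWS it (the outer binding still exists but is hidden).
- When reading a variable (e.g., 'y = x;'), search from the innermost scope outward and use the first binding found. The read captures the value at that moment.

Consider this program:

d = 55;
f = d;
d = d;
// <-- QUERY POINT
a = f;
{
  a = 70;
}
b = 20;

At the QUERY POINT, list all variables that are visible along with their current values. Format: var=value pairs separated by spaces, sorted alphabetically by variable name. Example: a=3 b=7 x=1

Answer: d=55 f=55

Derivation:
Step 1: declare d=55 at depth 0
Step 2: declare f=(read d)=55 at depth 0
Step 3: declare d=(read d)=55 at depth 0
Visible at query point: d=55 f=55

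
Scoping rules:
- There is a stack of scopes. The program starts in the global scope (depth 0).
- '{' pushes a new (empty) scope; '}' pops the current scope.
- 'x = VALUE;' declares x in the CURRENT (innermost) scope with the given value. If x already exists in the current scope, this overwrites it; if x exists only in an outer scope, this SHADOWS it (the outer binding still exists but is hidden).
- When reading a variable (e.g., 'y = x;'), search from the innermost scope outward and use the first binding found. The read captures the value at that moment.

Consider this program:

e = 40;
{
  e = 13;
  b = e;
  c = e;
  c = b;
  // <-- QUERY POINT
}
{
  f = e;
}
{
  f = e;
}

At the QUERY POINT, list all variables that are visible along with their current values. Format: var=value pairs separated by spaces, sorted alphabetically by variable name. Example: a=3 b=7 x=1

Answer: b=13 c=13 e=13

Derivation:
Step 1: declare e=40 at depth 0
Step 2: enter scope (depth=1)
Step 3: declare e=13 at depth 1
Step 4: declare b=(read e)=13 at depth 1
Step 5: declare c=(read e)=13 at depth 1
Step 6: declare c=(read b)=13 at depth 1
Visible at query point: b=13 c=13 e=13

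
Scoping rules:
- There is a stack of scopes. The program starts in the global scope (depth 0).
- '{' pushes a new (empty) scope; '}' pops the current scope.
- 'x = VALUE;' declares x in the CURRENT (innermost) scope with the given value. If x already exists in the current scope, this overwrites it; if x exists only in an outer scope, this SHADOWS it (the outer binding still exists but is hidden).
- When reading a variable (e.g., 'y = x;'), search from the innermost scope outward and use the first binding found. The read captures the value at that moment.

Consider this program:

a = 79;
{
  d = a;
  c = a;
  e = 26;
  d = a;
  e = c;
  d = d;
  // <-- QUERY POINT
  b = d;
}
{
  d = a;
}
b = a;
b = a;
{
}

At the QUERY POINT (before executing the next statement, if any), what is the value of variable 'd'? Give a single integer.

Step 1: declare a=79 at depth 0
Step 2: enter scope (depth=1)
Step 3: declare d=(read a)=79 at depth 1
Step 4: declare c=(read a)=79 at depth 1
Step 5: declare e=26 at depth 1
Step 6: declare d=(read a)=79 at depth 1
Step 7: declare e=(read c)=79 at depth 1
Step 8: declare d=(read d)=79 at depth 1
Visible at query point: a=79 c=79 d=79 e=79

Answer: 79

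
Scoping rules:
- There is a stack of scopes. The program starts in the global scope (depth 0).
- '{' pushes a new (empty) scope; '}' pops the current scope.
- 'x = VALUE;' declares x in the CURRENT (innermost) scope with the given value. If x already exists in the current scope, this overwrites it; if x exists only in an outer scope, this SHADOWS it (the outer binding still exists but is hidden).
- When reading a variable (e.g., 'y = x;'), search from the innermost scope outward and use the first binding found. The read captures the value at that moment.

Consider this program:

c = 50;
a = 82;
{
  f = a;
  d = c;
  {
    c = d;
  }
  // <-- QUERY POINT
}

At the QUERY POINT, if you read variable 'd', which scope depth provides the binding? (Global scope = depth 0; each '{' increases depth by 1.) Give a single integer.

Answer: 1

Derivation:
Step 1: declare c=50 at depth 0
Step 2: declare a=82 at depth 0
Step 3: enter scope (depth=1)
Step 4: declare f=(read a)=82 at depth 1
Step 5: declare d=(read c)=50 at depth 1
Step 6: enter scope (depth=2)
Step 7: declare c=(read d)=50 at depth 2
Step 8: exit scope (depth=1)
Visible at query point: a=82 c=50 d=50 f=82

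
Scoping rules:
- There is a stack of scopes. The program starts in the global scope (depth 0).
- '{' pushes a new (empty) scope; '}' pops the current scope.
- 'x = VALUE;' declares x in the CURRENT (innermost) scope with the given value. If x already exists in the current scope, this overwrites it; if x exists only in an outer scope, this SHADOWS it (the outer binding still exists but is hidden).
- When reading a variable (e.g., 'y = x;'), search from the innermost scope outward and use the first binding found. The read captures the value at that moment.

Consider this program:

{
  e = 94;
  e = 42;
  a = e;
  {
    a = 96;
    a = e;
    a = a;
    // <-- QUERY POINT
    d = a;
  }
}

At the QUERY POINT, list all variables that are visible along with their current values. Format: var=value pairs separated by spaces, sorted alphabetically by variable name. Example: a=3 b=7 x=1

Step 1: enter scope (depth=1)
Step 2: declare e=94 at depth 1
Step 3: declare e=42 at depth 1
Step 4: declare a=(read e)=42 at depth 1
Step 5: enter scope (depth=2)
Step 6: declare a=96 at depth 2
Step 7: declare a=(read e)=42 at depth 2
Step 8: declare a=(read a)=42 at depth 2
Visible at query point: a=42 e=42

Answer: a=42 e=42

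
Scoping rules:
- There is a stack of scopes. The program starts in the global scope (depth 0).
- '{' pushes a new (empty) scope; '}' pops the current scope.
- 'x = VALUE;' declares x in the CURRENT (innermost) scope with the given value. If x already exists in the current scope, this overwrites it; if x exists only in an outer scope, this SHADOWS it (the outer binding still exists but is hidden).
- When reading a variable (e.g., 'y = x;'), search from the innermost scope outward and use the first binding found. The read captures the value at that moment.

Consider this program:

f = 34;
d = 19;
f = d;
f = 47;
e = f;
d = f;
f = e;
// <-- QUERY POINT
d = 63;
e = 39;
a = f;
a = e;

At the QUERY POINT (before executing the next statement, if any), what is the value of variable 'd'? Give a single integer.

Answer: 47

Derivation:
Step 1: declare f=34 at depth 0
Step 2: declare d=19 at depth 0
Step 3: declare f=(read d)=19 at depth 0
Step 4: declare f=47 at depth 0
Step 5: declare e=(read f)=47 at depth 0
Step 6: declare d=(read f)=47 at depth 0
Step 7: declare f=(read e)=47 at depth 0
Visible at query point: d=47 e=47 f=47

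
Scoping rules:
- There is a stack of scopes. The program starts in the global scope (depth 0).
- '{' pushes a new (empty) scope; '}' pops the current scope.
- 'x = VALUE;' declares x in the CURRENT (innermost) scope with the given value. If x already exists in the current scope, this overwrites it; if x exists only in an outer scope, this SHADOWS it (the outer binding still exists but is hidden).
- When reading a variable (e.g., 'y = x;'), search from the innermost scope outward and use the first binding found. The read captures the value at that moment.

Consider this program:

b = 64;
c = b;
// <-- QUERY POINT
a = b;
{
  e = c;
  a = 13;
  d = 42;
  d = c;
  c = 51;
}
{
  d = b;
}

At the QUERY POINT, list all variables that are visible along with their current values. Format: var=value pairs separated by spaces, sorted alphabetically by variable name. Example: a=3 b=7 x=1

Step 1: declare b=64 at depth 0
Step 2: declare c=(read b)=64 at depth 0
Visible at query point: b=64 c=64

Answer: b=64 c=64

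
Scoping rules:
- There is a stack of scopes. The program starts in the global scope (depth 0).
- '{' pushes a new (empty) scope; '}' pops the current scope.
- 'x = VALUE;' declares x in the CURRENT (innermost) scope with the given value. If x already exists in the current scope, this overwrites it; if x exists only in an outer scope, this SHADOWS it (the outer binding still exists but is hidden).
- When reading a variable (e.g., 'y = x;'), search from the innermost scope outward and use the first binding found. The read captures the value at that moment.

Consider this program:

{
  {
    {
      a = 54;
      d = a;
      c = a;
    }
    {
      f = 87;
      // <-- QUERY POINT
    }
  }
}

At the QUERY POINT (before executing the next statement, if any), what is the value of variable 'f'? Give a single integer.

Step 1: enter scope (depth=1)
Step 2: enter scope (depth=2)
Step 3: enter scope (depth=3)
Step 4: declare a=54 at depth 3
Step 5: declare d=(read a)=54 at depth 3
Step 6: declare c=(read a)=54 at depth 3
Step 7: exit scope (depth=2)
Step 8: enter scope (depth=3)
Step 9: declare f=87 at depth 3
Visible at query point: f=87

Answer: 87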